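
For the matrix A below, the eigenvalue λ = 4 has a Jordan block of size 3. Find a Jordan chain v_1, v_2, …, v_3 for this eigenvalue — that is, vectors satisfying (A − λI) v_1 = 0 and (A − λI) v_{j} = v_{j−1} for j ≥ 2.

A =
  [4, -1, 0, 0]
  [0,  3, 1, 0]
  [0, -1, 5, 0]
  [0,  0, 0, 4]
A Jordan chain for λ = 4 of length 3:
v_1 = (1, 0, 0, 0)ᵀ
v_2 = (-1, -1, -1, 0)ᵀ
v_3 = (0, 1, 0, 0)ᵀ

Let N = A − (4)·I. We want v_3 with N^3 v_3 = 0 but N^2 v_3 ≠ 0; then v_{j-1} := N · v_j for j = 3, …, 2.

Pick v_3 = (0, 1, 0, 0)ᵀ.
Then v_2 = N · v_3 = (-1, -1, -1, 0)ᵀ.
Then v_1 = N · v_2 = (1, 0, 0, 0)ᵀ.

Sanity check: (A − (4)·I) v_1 = (0, 0, 0, 0)ᵀ = 0. ✓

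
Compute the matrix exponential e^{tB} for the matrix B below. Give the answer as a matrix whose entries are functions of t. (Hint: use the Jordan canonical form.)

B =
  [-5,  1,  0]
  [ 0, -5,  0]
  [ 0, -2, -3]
e^{tB} =
  [exp(-5*t), t*exp(-5*t), 0]
  [0, exp(-5*t), 0]
  [0, -exp(-3*t) + exp(-5*t), exp(-3*t)]

Strategy: write B = P · J · P⁻¹ where J is a Jordan canonical form, so e^{tB} = P · e^{tJ} · P⁻¹, and e^{tJ} can be computed block-by-block.

B has Jordan form
J =
  [-5,  1,  0]
  [ 0, -5,  0]
  [ 0,  0, -3]
(up to reordering of blocks).

Per-block formulas:
  For a 1×1 block at λ = -3: exp(t · [-3]) = [e^(-3t)].
  For a 2×2 Jordan block J_2(-5): exp(t · J_2(-5)) = e^(-5t)·(I + t·N), where N is the 2×2 nilpotent shift.

After assembling e^{tJ} and conjugating by P, we get:

e^{tB} =
  [exp(-5*t), t*exp(-5*t), 0]
  [0, exp(-5*t), 0]
  [0, -exp(-3*t) + exp(-5*t), exp(-3*t)]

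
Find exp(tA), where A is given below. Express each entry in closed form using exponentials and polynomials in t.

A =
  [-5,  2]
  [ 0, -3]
e^{tA} =
  [exp(-5*t), exp(-3*t) - exp(-5*t)]
  [0, exp(-3*t)]

Strategy: write A = P · J · P⁻¹ where J is a Jordan canonical form, so e^{tA} = P · e^{tJ} · P⁻¹, and e^{tJ} can be computed block-by-block.

A has Jordan form
J =
  [-5,  0]
  [ 0, -3]
(up to reordering of blocks).

Per-block formulas:
  For a 1×1 block at λ = -3: exp(t · [-3]) = [e^(-3t)].
  For a 1×1 block at λ = -5: exp(t · [-5]) = [e^(-5t)].

After assembling e^{tJ} and conjugating by P, we get:

e^{tA} =
  [exp(-5*t), exp(-3*t) - exp(-5*t)]
  [0, exp(-3*t)]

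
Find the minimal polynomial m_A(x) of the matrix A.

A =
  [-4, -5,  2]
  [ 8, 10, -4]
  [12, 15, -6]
x^2

The characteristic polynomial is χ_A(x) = x^3, so the eigenvalues are known. The minimal polynomial is
  m_A(x) = Π_λ (x − λ)^{k_λ}
where k_λ is the size of the *largest* Jordan block for λ (equivalently, the smallest k with (A − λI)^k v = 0 for every generalised eigenvector v of λ).

  λ = 0: largest Jordan block has size 2, contributing (x − 0)^2

So m_A(x) = x^2 = x^2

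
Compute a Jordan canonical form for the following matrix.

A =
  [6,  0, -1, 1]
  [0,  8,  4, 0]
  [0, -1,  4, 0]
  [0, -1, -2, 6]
J_2(6) ⊕ J_2(6)

The characteristic polynomial is
  det(x·I − A) = x^4 - 24*x^3 + 216*x^2 - 864*x + 1296 = (x - 6)^4

Eigenvalues and multiplicities (the geometric multiplicity of λ is n − rank(A − λI), which equals the number of Jordan blocks for λ):
  λ = 6: algebraic multiplicity = 4, geometric multiplicity = 2

Determining the block sizes for each eigenvalue:
  λ = 6: with am = 4 and gm = 2, the partition is not yet determined (e.g. several partitions of 4 into 2 parts exist). Let N = A − (6)·I. Computing rank(N^1) = 2, rank(N^2) = 0; the number of blocks of size ≥ j is rank(N^{j−1}) − rank(N^j), giving [2, 2]. So we have 2 block(s) of size 2 → block sizes [2, 2]

Assembling the blocks gives a Jordan form
J =
  [6, 1, 0, 0]
  [0, 6, 0, 0]
  [0, 0, 6, 1]
  [0, 0, 0, 6]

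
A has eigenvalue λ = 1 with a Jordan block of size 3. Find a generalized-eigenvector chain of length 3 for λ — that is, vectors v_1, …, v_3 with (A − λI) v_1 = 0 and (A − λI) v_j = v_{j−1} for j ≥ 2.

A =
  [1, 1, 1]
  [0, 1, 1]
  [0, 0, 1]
A Jordan chain for λ = 1 of length 3:
v_1 = (1, 0, 0)ᵀ
v_2 = (1, 1, 0)ᵀ
v_3 = (0, 0, 1)ᵀ

Let N = A − (1)·I. We want v_3 with N^3 v_3 = 0 but N^2 v_3 ≠ 0; then v_{j-1} := N · v_j for j = 3, …, 2.

Pick v_3 = (0, 0, 1)ᵀ.
Then v_2 = N · v_3 = (1, 1, 0)ᵀ.
Then v_1 = N · v_2 = (1, 0, 0)ᵀ.

Sanity check: (A − (1)·I) v_1 = (0, 0, 0)ᵀ = 0. ✓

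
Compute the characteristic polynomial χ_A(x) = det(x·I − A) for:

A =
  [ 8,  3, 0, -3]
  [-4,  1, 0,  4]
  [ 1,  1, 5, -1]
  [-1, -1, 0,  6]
x^4 - 20*x^3 + 150*x^2 - 500*x + 625

Expanding det(x·I − A) (e.g. by cofactor expansion or by noting that A is similar to its Jordan form J, which has the same characteristic polynomial as A) gives
  χ_A(x) = x^4 - 20*x^3 + 150*x^2 - 500*x + 625
which factors as (x - 5)^4. The eigenvalues (with algebraic multiplicities) are λ = 5 with multiplicity 4.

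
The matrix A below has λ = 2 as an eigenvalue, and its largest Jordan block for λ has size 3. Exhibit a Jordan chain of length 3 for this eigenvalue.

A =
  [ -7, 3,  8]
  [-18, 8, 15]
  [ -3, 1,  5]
A Jordan chain for λ = 2 of length 3:
v_1 = (3, 9, 0)ᵀ
v_2 = (-9, -18, -3)ᵀ
v_3 = (1, 0, 0)ᵀ

Let N = A − (2)·I. We want v_3 with N^3 v_3 = 0 but N^2 v_3 ≠ 0; then v_{j-1} := N · v_j for j = 3, …, 2.

Pick v_3 = (1, 0, 0)ᵀ.
Then v_2 = N · v_3 = (-9, -18, -3)ᵀ.
Then v_1 = N · v_2 = (3, 9, 0)ᵀ.

Sanity check: (A − (2)·I) v_1 = (0, 0, 0)ᵀ = 0. ✓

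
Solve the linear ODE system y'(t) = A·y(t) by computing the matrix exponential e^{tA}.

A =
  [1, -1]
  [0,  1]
e^{tA} =
  [exp(t), -t*exp(t)]
  [0, exp(t)]

Strategy: write A = P · J · P⁻¹ where J is a Jordan canonical form, so e^{tA} = P · e^{tJ} · P⁻¹, and e^{tJ} can be computed block-by-block.

A has Jordan form
J =
  [1, 1]
  [0, 1]
(up to reordering of blocks).

Per-block formulas:
  For a 2×2 Jordan block J_2(1): exp(t · J_2(1)) = e^(1t)·(I + t·N), where N is the 2×2 nilpotent shift.

After assembling e^{tJ} and conjugating by P, we get:

e^{tA} =
  [exp(t), -t*exp(t)]
  [0, exp(t)]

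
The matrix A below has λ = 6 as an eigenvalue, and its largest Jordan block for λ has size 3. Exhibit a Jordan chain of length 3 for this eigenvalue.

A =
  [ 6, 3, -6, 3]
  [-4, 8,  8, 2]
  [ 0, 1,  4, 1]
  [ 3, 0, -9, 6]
A Jordan chain for λ = 6 of length 3:
v_1 = (-3, -2, -1, 0)ᵀ
v_2 = (0, -4, 0, 3)ᵀ
v_3 = (1, 0, 0, 0)ᵀ

Let N = A − (6)·I. We want v_3 with N^3 v_3 = 0 but N^2 v_3 ≠ 0; then v_{j-1} := N · v_j for j = 3, …, 2.

Pick v_3 = (1, 0, 0, 0)ᵀ.
Then v_2 = N · v_3 = (0, -4, 0, 3)ᵀ.
Then v_1 = N · v_2 = (-3, -2, -1, 0)ᵀ.

Sanity check: (A − (6)·I) v_1 = (0, 0, 0, 0)ᵀ = 0. ✓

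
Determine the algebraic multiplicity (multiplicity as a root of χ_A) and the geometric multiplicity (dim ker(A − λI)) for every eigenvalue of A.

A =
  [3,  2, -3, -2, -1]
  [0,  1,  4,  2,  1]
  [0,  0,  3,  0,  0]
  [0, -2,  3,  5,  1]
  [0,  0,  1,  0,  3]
λ = 3: alg = 5, geom = 3

Step 1 — factor the characteristic polynomial to read off the algebraic multiplicities:
  χ_A(x) = (x - 3)^5

Step 2 — compute geometric multiplicities via the rank-nullity identity g(λ) = n − rank(A − λI):
  rank(A − (3)·I) = 2, so dim ker(A − (3)·I) = n − 2 = 3

Summary:
  λ = 3: algebraic multiplicity = 5, geometric multiplicity = 3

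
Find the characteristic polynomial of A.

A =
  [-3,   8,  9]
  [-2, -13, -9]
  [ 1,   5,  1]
x^3 + 15*x^2 + 75*x + 125

Expanding det(x·I − A) (e.g. by cofactor expansion or by noting that A is similar to its Jordan form J, which has the same characteristic polynomial as A) gives
  χ_A(x) = x^3 + 15*x^2 + 75*x + 125
which factors as (x + 5)^3. The eigenvalues (with algebraic multiplicities) are λ = -5 with multiplicity 3.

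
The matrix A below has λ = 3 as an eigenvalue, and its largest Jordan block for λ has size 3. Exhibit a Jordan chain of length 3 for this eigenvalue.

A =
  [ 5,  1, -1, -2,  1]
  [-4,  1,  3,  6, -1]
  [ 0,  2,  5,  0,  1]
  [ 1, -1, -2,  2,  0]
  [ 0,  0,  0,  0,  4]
A Jordan chain for λ = 3 of length 3:
v_1 = (1, -2, 2, -1, 0)ᵀ
v_2 = (1, -1, 2, -1, 0)ᵀ
v_3 = (1, 0, 1, 0, 0)ᵀ

Let N = A − (3)·I. We want v_3 with N^3 v_3 = 0 but N^2 v_3 ≠ 0; then v_{j-1} := N · v_j for j = 3, …, 2.

Pick v_3 = (1, 0, 1, 0, 0)ᵀ.
Then v_2 = N · v_3 = (1, -1, 2, -1, 0)ᵀ.
Then v_1 = N · v_2 = (1, -2, 2, -1, 0)ᵀ.

Sanity check: (A − (3)·I) v_1 = (0, 0, 0, 0, 0)ᵀ = 0. ✓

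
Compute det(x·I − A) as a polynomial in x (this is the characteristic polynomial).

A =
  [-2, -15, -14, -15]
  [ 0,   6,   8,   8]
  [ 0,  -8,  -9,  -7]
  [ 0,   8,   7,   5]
x^4 - 24*x^2 - 64*x - 48

Expanding det(x·I − A) (e.g. by cofactor expansion or by noting that A is similar to its Jordan form J, which has the same characteristic polynomial as A) gives
  χ_A(x) = x^4 - 24*x^2 - 64*x - 48
which factors as (x - 6)*(x + 2)^3. The eigenvalues (with algebraic multiplicities) are λ = -2 with multiplicity 3, λ = 6 with multiplicity 1.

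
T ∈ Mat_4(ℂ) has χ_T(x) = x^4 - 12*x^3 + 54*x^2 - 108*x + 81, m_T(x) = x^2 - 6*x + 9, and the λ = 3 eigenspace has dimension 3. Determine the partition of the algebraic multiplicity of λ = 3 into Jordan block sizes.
Block sizes for λ = 3: [2, 1, 1]

Step 1 — from the characteristic polynomial, algebraic multiplicity of λ = 3 is 4. From dim ker(T − (3)·I) = 3, there are exactly 3 Jordan blocks for λ = 3.
Step 2 — from the minimal polynomial, the factor (x − 3)^2 tells us the largest block for λ = 3 has size 2.
Step 3 — with total size 4, 3 blocks, and largest block 2, the block sizes (in nonincreasing order) are [2, 1, 1].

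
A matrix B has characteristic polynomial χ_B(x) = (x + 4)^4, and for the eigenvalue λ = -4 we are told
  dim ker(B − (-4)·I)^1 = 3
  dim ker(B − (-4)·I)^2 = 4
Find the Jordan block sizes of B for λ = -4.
Block sizes for λ = -4: [2, 1, 1]

From the dimensions of kernels of powers, the number of Jordan blocks of size at least j is d_j − d_{j−1} where d_j = dim ker(N^j) (with d_0 = 0). Computing the differences gives [3, 1].
The number of blocks of size exactly k is (#blocks of size ≥ k) − (#blocks of size ≥ k + 1), so the partition is: 2 block(s) of size 1, 1 block(s) of size 2.
In nonincreasing order the block sizes are [2, 1, 1].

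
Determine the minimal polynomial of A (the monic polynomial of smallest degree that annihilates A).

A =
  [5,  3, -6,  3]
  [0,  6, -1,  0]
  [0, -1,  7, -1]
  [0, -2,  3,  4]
x^3 - 17*x^2 + 96*x - 180

The characteristic polynomial is χ_A(x) = (x - 6)^2*(x - 5)^2, so the eigenvalues are known. The minimal polynomial is
  m_A(x) = Π_λ (x − λ)^{k_λ}
where k_λ is the size of the *largest* Jordan block for λ (equivalently, the smallest k with (A − λI)^k v = 0 for every generalised eigenvector v of λ).

  λ = 5: largest Jordan block has size 1, contributing (x − 5)
  λ = 6: largest Jordan block has size 2, contributing (x − 6)^2

So m_A(x) = (x - 6)^2*(x - 5) = x^3 - 17*x^2 + 96*x - 180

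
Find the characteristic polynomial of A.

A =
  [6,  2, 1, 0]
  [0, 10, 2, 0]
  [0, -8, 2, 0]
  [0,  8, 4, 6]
x^4 - 24*x^3 + 216*x^2 - 864*x + 1296

Expanding det(x·I − A) (e.g. by cofactor expansion or by noting that A is similar to its Jordan form J, which has the same characteristic polynomial as A) gives
  χ_A(x) = x^4 - 24*x^3 + 216*x^2 - 864*x + 1296
which factors as (x - 6)^4. The eigenvalues (with algebraic multiplicities) are λ = 6 with multiplicity 4.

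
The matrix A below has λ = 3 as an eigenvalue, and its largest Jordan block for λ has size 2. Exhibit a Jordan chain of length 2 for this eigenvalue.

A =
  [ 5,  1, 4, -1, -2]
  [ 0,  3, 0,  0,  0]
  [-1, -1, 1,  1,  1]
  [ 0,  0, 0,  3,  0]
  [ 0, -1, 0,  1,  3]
A Jordan chain for λ = 3 of length 2:
v_1 = (2, 0, -1, 0, 0)ᵀ
v_2 = (1, 0, 0, 0, 0)ᵀ

Let N = A − (3)·I. We want v_2 with N^2 v_2 = 0 but N^1 v_2 ≠ 0; then v_{j-1} := N · v_j for j = 2, …, 2.

Pick v_2 = (1, 0, 0, 0, 0)ᵀ.
Then v_1 = N · v_2 = (2, 0, -1, 0, 0)ᵀ.

Sanity check: (A − (3)·I) v_1 = (0, 0, 0, 0, 0)ᵀ = 0. ✓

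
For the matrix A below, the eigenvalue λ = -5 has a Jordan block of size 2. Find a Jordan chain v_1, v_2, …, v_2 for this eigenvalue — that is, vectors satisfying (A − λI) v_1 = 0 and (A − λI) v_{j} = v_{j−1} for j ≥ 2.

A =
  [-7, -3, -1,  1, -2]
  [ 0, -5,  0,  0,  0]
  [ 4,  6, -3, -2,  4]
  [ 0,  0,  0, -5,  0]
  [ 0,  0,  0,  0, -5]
A Jordan chain for λ = -5 of length 2:
v_1 = (-2, 0, 4, 0, 0)ᵀ
v_2 = (1, 0, 0, 0, 0)ᵀ

Let N = A − (-5)·I. We want v_2 with N^2 v_2 = 0 but N^1 v_2 ≠ 0; then v_{j-1} := N · v_j for j = 2, …, 2.

Pick v_2 = (1, 0, 0, 0, 0)ᵀ.
Then v_1 = N · v_2 = (-2, 0, 4, 0, 0)ᵀ.

Sanity check: (A − (-5)·I) v_1 = (0, 0, 0, 0, 0)ᵀ = 0. ✓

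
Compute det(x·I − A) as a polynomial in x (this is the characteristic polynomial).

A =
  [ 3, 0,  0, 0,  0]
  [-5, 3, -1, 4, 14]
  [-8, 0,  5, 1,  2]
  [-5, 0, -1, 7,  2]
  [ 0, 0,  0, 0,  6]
x^5 - 24*x^4 + 225*x^3 - 1026*x^2 + 2268*x - 1944

Expanding det(x·I − A) (e.g. by cofactor expansion or by noting that A is similar to its Jordan form J, which has the same characteristic polynomial as A) gives
  χ_A(x) = x^5 - 24*x^4 + 225*x^3 - 1026*x^2 + 2268*x - 1944
which factors as (x - 6)^3*(x - 3)^2. The eigenvalues (with algebraic multiplicities) are λ = 3 with multiplicity 2, λ = 6 with multiplicity 3.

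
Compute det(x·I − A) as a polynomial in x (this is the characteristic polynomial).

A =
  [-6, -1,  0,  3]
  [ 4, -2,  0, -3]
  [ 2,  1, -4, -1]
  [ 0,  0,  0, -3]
x^4 + 15*x^3 + 84*x^2 + 208*x + 192

Expanding det(x·I − A) (e.g. by cofactor expansion or by noting that A is similar to its Jordan form J, which has the same characteristic polynomial as A) gives
  χ_A(x) = x^4 + 15*x^3 + 84*x^2 + 208*x + 192
which factors as (x + 3)*(x + 4)^3. The eigenvalues (with algebraic multiplicities) are λ = -4 with multiplicity 3, λ = -3 with multiplicity 1.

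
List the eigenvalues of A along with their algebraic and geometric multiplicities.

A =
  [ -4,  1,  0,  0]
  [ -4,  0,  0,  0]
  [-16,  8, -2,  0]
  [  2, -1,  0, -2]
λ = -2: alg = 4, geom = 3

Step 1 — factor the characteristic polynomial to read off the algebraic multiplicities:
  χ_A(x) = (x + 2)^4

Step 2 — compute geometric multiplicities via the rank-nullity identity g(λ) = n − rank(A − λI):
  rank(A − (-2)·I) = 1, so dim ker(A − (-2)·I) = n − 1 = 3

Summary:
  λ = -2: algebraic multiplicity = 4, geometric multiplicity = 3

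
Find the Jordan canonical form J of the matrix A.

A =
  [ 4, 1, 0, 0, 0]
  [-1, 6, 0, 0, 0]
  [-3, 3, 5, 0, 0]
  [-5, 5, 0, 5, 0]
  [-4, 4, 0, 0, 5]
J_2(5) ⊕ J_1(5) ⊕ J_1(5) ⊕ J_1(5)

The characteristic polynomial is
  det(x·I − A) = x^5 - 25*x^4 + 250*x^3 - 1250*x^2 + 3125*x - 3125 = (x - 5)^5

Eigenvalues and multiplicities (the geometric multiplicity of λ is n − rank(A − λI), which equals the number of Jordan blocks for λ):
  λ = 5: algebraic multiplicity = 5, geometric multiplicity = 4

Determining the block sizes for each eigenvalue:
  λ = 5: 4 blocks summing to 5 forces exactly one block of size 2 and the rest size 1 → block sizes [2, 1, 1, 1]

Assembling the blocks gives a Jordan form
J =
  [5, 1, 0, 0, 0]
  [0, 5, 0, 0, 0]
  [0, 0, 5, 0, 0]
  [0, 0, 0, 5, 0]
  [0, 0, 0, 0, 5]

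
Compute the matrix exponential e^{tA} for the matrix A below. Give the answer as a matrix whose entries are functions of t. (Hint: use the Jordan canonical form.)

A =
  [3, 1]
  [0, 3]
e^{tA} =
  [exp(3*t), t*exp(3*t)]
  [0, exp(3*t)]

Strategy: write A = P · J · P⁻¹ where J is a Jordan canonical form, so e^{tA} = P · e^{tJ} · P⁻¹, and e^{tJ} can be computed block-by-block.

A has Jordan form
J =
  [3, 1]
  [0, 3]
(up to reordering of blocks).

Per-block formulas:
  For a 2×2 Jordan block J_2(3): exp(t · J_2(3)) = e^(3t)·(I + t·N), where N is the 2×2 nilpotent shift.

After assembling e^{tJ} and conjugating by P, we get:

e^{tA} =
  [exp(3*t), t*exp(3*t)]
  [0, exp(3*t)]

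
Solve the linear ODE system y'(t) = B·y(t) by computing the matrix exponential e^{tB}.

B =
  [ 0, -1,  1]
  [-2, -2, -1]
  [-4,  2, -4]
e^{tB} =
  [t^2*exp(-2*t) + 2*t*exp(-2*t) + exp(-2*t), -t*exp(-2*t), t^2*exp(-2*t)/2 + t*exp(-2*t)]
  [-2*t*exp(-2*t), exp(-2*t), -t*exp(-2*t)]
  [-2*t^2*exp(-2*t) - 4*t*exp(-2*t), 2*t*exp(-2*t), -t^2*exp(-2*t) - 2*t*exp(-2*t) + exp(-2*t)]

Strategy: write B = P · J · P⁻¹ where J is a Jordan canonical form, so e^{tB} = P · e^{tJ} · P⁻¹, and e^{tJ} can be computed block-by-block.

B has Jordan form
J =
  [-2,  1,  0]
  [ 0, -2,  1]
  [ 0,  0, -2]
(up to reordering of blocks).

Per-block formulas:
  For a 3×3 Jordan block J_3(-2): exp(t · J_3(-2)) = e^(-2t)·(I + t·N + (t^2/2)·N^2), where N is the 3×3 nilpotent shift.

After assembling e^{tJ} and conjugating by P, we get:

e^{tB} =
  [t^2*exp(-2*t) + 2*t*exp(-2*t) + exp(-2*t), -t*exp(-2*t), t^2*exp(-2*t)/2 + t*exp(-2*t)]
  [-2*t*exp(-2*t), exp(-2*t), -t*exp(-2*t)]
  [-2*t^2*exp(-2*t) - 4*t*exp(-2*t), 2*t*exp(-2*t), -t^2*exp(-2*t) - 2*t*exp(-2*t) + exp(-2*t)]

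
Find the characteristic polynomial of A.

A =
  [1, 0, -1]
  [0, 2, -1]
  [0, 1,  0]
x^3 - 3*x^2 + 3*x - 1

Expanding det(x·I − A) (e.g. by cofactor expansion or by noting that A is similar to its Jordan form J, which has the same characteristic polynomial as A) gives
  χ_A(x) = x^3 - 3*x^2 + 3*x - 1
which factors as (x - 1)^3. The eigenvalues (with algebraic multiplicities) are λ = 1 with multiplicity 3.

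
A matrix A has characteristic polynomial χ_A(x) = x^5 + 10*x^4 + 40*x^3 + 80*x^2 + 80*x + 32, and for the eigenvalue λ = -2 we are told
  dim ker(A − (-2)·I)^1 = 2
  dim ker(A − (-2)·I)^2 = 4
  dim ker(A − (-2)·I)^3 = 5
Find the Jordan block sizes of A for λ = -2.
Block sizes for λ = -2: [3, 2]

From the dimensions of kernels of powers, the number of Jordan blocks of size at least j is d_j − d_{j−1} where d_j = dim ker(N^j) (with d_0 = 0). Computing the differences gives [2, 2, 1].
The number of blocks of size exactly k is (#blocks of size ≥ k) − (#blocks of size ≥ k + 1), so the partition is: 1 block(s) of size 2, 1 block(s) of size 3.
In nonincreasing order the block sizes are [3, 2].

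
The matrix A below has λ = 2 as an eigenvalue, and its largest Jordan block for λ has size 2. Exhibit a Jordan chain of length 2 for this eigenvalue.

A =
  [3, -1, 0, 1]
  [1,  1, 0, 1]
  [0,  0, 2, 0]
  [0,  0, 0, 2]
A Jordan chain for λ = 2 of length 2:
v_1 = (1, 1, 0, 0)ᵀ
v_2 = (1, 0, 0, 0)ᵀ

Let N = A − (2)·I. We want v_2 with N^2 v_2 = 0 but N^1 v_2 ≠ 0; then v_{j-1} := N · v_j for j = 2, …, 2.

Pick v_2 = (1, 0, 0, 0)ᵀ.
Then v_1 = N · v_2 = (1, 1, 0, 0)ᵀ.

Sanity check: (A − (2)·I) v_1 = (0, 0, 0, 0)ᵀ = 0. ✓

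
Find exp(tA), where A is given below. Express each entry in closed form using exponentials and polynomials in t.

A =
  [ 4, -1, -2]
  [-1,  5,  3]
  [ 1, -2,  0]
e^{tA} =
  [t*exp(3*t) + exp(3*t), t^2*exp(3*t)/2 - t*exp(3*t), t^2*exp(3*t)/2 - 2*t*exp(3*t)]
  [-t*exp(3*t), -t^2*exp(3*t)/2 + 2*t*exp(3*t) + exp(3*t), -t^2*exp(3*t)/2 + 3*t*exp(3*t)]
  [t*exp(3*t), t^2*exp(3*t)/2 - 2*t*exp(3*t), t^2*exp(3*t)/2 - 3*t*exp(3*t) + exp(3*t)]

Strategy: write A = P · J · P⁻¹ where J is a Jordan canonical form, so e^{tA} = P · e^{tJ} · P⁻¹, and e^{tJ} can be computed block-by-block.

A has Jordan form
J =
  [3, 1, 0]
  [0, 3, 1]
  [0, 0, 3]
(up to reordering of blocks).

Per-block formulas:
  For a 3×3 Jordan block J_3(3): exp(t · J_3(3)) = e^(3t)·(I + t·N + (t^2/2)·N^2), where N is the 3×3 nilpotent shift.

After assembling e^{tJ} and conjugating by P, we get:

e^{tA} =
  [t*exp(3*t) + exp(3*t), t^2*exp(3*t)/2 - t*exp(3*t), t^2*exp(3*t)/2 - 2*t*exp(3*t)]
  [-t*exp(3*t), -t^2*exp(3*t)/2 + 2*t*exp(3*t) + exp(3*t), -t^2*exp(3*t)/2 + 3*t*exp(3*t)]
  [t*exp(3*t), t^2*exp(3*t)/2 - 2*t*exp(3*t), t^2*exp(3*t)/2 - 3*t*exp(3*t) + exp(3*t)]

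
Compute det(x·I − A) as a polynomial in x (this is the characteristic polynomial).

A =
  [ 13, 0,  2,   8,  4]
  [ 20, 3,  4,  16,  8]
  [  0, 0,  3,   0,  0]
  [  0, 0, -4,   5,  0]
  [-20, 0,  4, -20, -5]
x^5 - 19*x^4 + 142*x^3 - 522*x^2 + 945*x - 675

Expanding det(x·I − A) (e.g. by cofactor expansion or by noting that A is similar to its Jordan form J, which has the same characteristic polynomial as A) gives
  χ_A(x) = x^5 - 19*x^4 + 142*x^3 - 522*x^2 + 945*x - 675
which factors as (x - 5)^2*(x - 3)^3. The eigenvalues (with algebraic multiplicities) are λ = 3 with multiplicity 3, λ = 5 with multiplicity 2.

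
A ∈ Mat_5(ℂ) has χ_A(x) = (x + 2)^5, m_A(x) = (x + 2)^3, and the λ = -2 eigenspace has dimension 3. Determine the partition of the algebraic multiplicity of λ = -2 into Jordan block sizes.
Block sizes for λ = -2: [3, 1, 1]

Step 1 — from the characteristic polynomial, algebraic multiplicity of λ = -2 is 5. From dim ker(A − (-2)·I) = 3, there are exactly 3 Jordan blocks for λ = -2.
Step 2 — from the minimal polynomial, the factor (x + 2)^3 tells us the largest block for λ = -2 has size 3.
Step 3 — with total size 5, 3 blocks, and largest block 3, the block sizes (in nonincreasing order) are [3, 1, 1].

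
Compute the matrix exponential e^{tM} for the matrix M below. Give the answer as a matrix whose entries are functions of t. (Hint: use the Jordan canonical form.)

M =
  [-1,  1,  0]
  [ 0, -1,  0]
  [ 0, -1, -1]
e^{tM} =
  [exp(-t), t*exp(-t), 0]
  [0, exp(-t), 0]
  [0, -t*exp(-t), exp(-t)]

Strategy: write M = P · J · P⁻¹ where J is a Jordan canonical form, so e^{tM} = P · e^{tJ} · P⁻¹, and e^{tJ} can be computed block-by-block.

M has Jordan form
J =
  [-1,  1,  0]
  [ 0, -1,  0]
  [ 0,  0, -1]
(up to reordering of blocks).

Per-block formulas:
  For a 1×1 block at λ = -1: exp(t · [-1]) = [e^(-1t)].
  For a 2×2 Jordan block J_2(-1): exp(t · J_2(-1)) = e^(-1t)·(I + t·N), where N is the 2×2 nilpotent shift.

After assembling e^{tJ} and conjugating by P, we get:

e^{tM} =
  [exp(-t), t*exp(-t), 0]
  [0, exp(-t), 0]
  [0, -t*exp(-t), exp(-t)]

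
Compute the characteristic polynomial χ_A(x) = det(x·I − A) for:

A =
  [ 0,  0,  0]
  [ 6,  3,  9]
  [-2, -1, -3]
x^3

Expanding det(x·I − A) (e.g. by cofactor expansion or by noting that A is similar to its Jordan form J, which has the same characteristic polynomial as A) gives
  χ_A(x) = x^3
which factors as x^3. The eigenvalues (with algebraic multiplicities) are λ = 0 with multiplicity 3.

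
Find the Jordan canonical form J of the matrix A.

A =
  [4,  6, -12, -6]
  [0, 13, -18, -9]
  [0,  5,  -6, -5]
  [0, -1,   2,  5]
J_2(4) ⊕ J_1(4) ⊕ J_1(4)

The characteristic polynomial is
  det(x·I − A) = x^4 - 16*x^3 + 96*x^2 - 256*x + 256 = (x - 4)^4

Eigenvalues and multiplicities (the geometric multiplicity of λ is n − rank(A − λI), which equals the number of Jordan blocks for λ):
  λ = 4: algebraic multiplicity = 4, geometric multiplicity = 3

Determining the block sizes for each eigenvalue:
  λ = 4: 3 blocks summing to 4 forces exactly one block of size 2 and the rest size 1 → block sizes [2, 1, 1]

Assembling the blocks gives a Jordan form
J =
  [4, 1, 0, 0]
  [0, 4, 0, 0]
  [0, 0, 4, 0]
  [0, 0, 0, 4]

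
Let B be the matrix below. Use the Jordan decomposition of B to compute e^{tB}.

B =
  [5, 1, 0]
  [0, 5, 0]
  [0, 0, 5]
e^{tB} =
  [exp(5*t), t*exp(5*t), 0]
  [0, exp(5*t), 0]
  [0, 0, exp(5*t)]

Strategy: write B = P · J · P⁻¹ where J is a Jordan canonical form, so e^{tB} = P · e^{tJ} · P⁻¹, and e^{tJ} can be computed block-by-block.

B has Jordan form
J =
  [5, 1, 0]
  [0, 5, 0]
  [0, 0, 5]
(up to reordering of blocks).

Per-block formulas:
  For a 1×1 block at λ = 5: exp(t · [5]) = [e^(5t)].
  For a 2×2 Jordan block J_2(5): exp(t · J_2(5)) = e^(5t)·(I + t·N), where N is the 2×2 nilpotent shift.

After assembling e^{tJ} and conjugating by P, we get:

e^{tB} =
  [exp(5*t), t*exp(5*t), 0]
  [0, exp(5*t), 0]
  [0, 0, exp(5*t)]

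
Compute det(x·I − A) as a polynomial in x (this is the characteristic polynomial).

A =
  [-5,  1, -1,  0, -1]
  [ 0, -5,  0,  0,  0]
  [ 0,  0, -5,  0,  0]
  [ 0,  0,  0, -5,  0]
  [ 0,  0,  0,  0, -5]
x^5 + 25*x^4 + 250*x^3 + 1250*x^2 + 3125*x + 3125

Expanding det(x·I − A) (e.g. by cofactor expansion or by noting that A is similar to its Jordan form J, which has the same characteristic polynomial as A) gives
  χ_A(x) = x^5 + 25*x^4 + 250*x^3 + 1250*x^2 + 3125*x + 3125
which factors as (x + 5)^5. The eigenvalues (with algebraic multiplicities) are λ = -5 with multiplicity 5.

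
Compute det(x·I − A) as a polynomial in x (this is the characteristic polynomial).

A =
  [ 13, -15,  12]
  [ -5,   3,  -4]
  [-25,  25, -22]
x^3 + 6*x^2 + 12*x + 8

Expanding det(x·I − A) (e.g. by cofactor expansion or by noting that A is similar to its Jordan form J, which has the same characteristic polynomial as A) gives
  χ_A(x) = x^3 + 6*x^2 + 12*x + 8
which factors as (x + 2)^3. The eigenvalues (with algebraic multiplicities) are λ = -2 with multiplicity 3.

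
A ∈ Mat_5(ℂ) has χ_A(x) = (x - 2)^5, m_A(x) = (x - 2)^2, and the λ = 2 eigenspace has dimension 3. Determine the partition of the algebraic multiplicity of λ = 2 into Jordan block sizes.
Block sizes for λ = 2: [2, 2, 1]

Step 1 — from the characteristic polynomial, algebraic multiplicity of λ = 2 is 5. From dim ker(A − (2)·I) = 3, there are exactly 3 Jordan blocks for λ = 2.
Step 2 — from the minimal polynomial, the factor (x − 2)^2 tells us the largest block for λ = 2 has size 2.
Step 3 — with total size 5, 3 blocks, and largest block 2, the block sizes (in nonincreasing order) are [2, 2, 1].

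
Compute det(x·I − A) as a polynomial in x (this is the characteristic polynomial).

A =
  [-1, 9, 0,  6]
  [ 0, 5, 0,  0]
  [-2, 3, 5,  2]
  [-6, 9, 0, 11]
x^4 - 20*x^3 + 150*x^2 - 500*x + 625

Expanding det(x·I − A) (e.g. by cofactor expansion or by noting that A is similar to its Jordan form J, which has the same characteristic polynomial as A) gives
  χ_A(x) = x^4 - 20*x^3 + 150*x^2 - 500*x + 625
which factors as (x - 5)^4. The eigenvalues (with algebraic multiplicities) are λ = 5 with multiplicity 4.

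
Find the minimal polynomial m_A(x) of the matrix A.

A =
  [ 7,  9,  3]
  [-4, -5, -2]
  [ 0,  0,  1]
x^2 - 2*x + 1

The characteristic polynomial is χ_A(x) = (x - 1)^3, so the eigenvalues are known. The minimal polynomial is
  m_A(x) = Π_λ (x − λ)^{k_λ}
where k_λ is the size of the *largest* Jordan block for λ (equivalently, the smallest k with (A − λI)^k v = 0 for every generalised eigenvector v of λ).

  λ = 1: largest Jordan block has size 2, contributing (x − 1)^2

So m_A(x) = (x - 1)^2 = x^2 - 2*x + 1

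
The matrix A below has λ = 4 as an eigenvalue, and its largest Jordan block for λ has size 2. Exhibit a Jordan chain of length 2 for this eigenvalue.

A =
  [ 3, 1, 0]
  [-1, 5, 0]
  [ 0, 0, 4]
A Jordan chain for λ = 4 of length 2:
v_1 = (-1, -1, 0)ᵀ
v_2 = (1, 0, 0)ᵀ

Let N = A − (4)·I. We want v_2 with N^2 v_2 = 0 but N^1 v_2 ≠ 0; then v_{j-1} := N · v_j for j = 2, …, 2.

Pick v_2 = (1, 0, 0)ᵀ.
Then v_1 = N · v_2 = (-1, -1, 0)ᵀ.

Sanity check: (A − (4)·I) v_1 = (0, 0, 0)ᵀ = 0. ✓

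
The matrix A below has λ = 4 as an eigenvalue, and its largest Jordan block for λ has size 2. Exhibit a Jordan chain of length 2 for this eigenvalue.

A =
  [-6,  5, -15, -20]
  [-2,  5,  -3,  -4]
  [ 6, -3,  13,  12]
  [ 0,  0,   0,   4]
A Jordan chain for λ = 4 of length 2:
v_1 = (-10, -2, 6, 0)ᵀ
v_2 = (1, 0, 0, 0)ᵀ

Let N = A − (4)·I. We want v_2 with N^2 v_2 = 0 but N^1 v_2 ≠ 0; then v_{j-1} := N · v_j for j = 2, …, 2.

Pick v_2 = (1, 0, 0, 0)ᵀ.
Then v_1 = N · v_2 = (-10, -2, 6, 0)ᵀ.

Sanity check: (A − (4)·I) v_1 = (0, 0, 0, 0)ᵀ = 0. ✓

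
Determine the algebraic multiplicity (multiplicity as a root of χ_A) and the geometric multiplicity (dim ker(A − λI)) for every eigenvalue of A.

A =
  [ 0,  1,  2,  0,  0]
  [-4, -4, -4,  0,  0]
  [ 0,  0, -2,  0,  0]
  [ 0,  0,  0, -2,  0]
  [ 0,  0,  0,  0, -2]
λ = -2: alg = 5, geom = 4

Step 1 — factor the characteristic polynomial to read off the algebraic multiplicities:
  χ_A(x) = (x + 2)^5

Step 2 — compute geometric multiplicities via the rank-nullity identity g(λ) = n − rank(A − λI):
  rank(A − (-2)·I) = 1, so dim ker(A − (-2)·I) = n − 1 = 4

Summary:
  λ = -2: algebraic multiplicity = 5, geometric multiplicity = 4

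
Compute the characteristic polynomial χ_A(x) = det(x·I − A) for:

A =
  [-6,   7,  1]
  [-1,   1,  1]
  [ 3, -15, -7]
x^3 + 12*x^2 + 48*x + 64

Expanding det(x·I − A) (e.g. by cofactor expansion or by noting that A is similar to its Jordan form J, which has the same characteristic polynomial as A) gives
  χ_A(x) = x^3 + 12*x^2 + 48*x + 64
which factors as (x + 4)^3. The eigenvalues (with algebraic multiplicities) are λ = -4 with multiplicity 3.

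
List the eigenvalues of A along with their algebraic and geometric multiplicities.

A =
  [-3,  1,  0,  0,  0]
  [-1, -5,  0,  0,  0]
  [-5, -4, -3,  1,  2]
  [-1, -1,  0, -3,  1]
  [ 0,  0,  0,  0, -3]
λ = -4: alg = 2, geom = 1; λ = -3: alg = 3, geom = 1

Step 1 — factor the characteristic polynomial to read off the algebraic multiplicities:
  χ_A(x) = (x + 3)^3*(x + 4)^2

Step 2 — compute geometric multiplicities via the rank-nullity identity g(λ) = n − rank(A − λI):
  rank(A − (-4)·I) = 4, so dim ker(A − (-4)·I) = n − 4 = 1
  rank(A − (-3)·I) = 4, so dim ker(A − (-3)·I) = n − 4 = 1

Summary:
  λ = -4: algebraic multiplicity = 2, geometric multiplicity = 1
  λ = -3: algebraic multiplicity = 3, geometric multiplicity = 1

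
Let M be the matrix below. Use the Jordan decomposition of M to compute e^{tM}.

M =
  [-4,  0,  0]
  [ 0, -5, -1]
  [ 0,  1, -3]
e^{tM} =
  [exp(-4*t), 0, 0]
  [0, -t*exp(-4*t) + exp(-4*t), -t*exp(-4*t)]
  [0, t*exp(-4*t), t*exp(-4*t) + exp(-4*t)]

Strategy: write M = P · J · P⁻¹ where J is a Jordan canonical form, so e^{tM} = P · e^{tJ} · P⁻¹, and e^{tJ} can be computed block-by-block.

M has Jordan form
J =
  [-4,  1,  0]
  [ 0, -4,  0]
  [ 0,  0, -4]
(up to reordering of blocks).

Per-block formulas:
  For a 2×2 Jordan block J_2(-4): exp(t · J_2(-4)) = e^(-4t)·(I + t·N), where N is the 2×2 nilpotent shift.
  For a 1×1 block at λ = -4: exp(t · [-4]) = [e^(-4t)].

After assembling e^{tJ} and conjugating by P, we get:

e^{tM} =
  [exp(-4*t), 0, 0]
  [0, -t*exp(-4*t) + exp(-4*t), -t*exp(-4*t)]
  [0, t*exp(-4*t), t*exp(-4*t) + exp(-4*t)]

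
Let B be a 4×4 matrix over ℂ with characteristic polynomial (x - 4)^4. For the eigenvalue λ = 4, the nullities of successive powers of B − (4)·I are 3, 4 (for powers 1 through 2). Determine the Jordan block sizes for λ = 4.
Block sizes for λ = 4: [2, 1, 1]

From the dimensions of kernels of powers, the number of Jordan blocks of size at least j is d_j − d_{j−1} where d_j = dim ker(N^j) (with d_0 = 0). Computing the differences gives [3, 1].
The number of blocks of size exactly k is (#blocks of size ≥ k) − (#blocks of size ≥ k + 1), so the partition is: 2 block(s) of size 1, 1 block(s) of size 2.
In nonincreasing order the block sizes are [2, 1, 1].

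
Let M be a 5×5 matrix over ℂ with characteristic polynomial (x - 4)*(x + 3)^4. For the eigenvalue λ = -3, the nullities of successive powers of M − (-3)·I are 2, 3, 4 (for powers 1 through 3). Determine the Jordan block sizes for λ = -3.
Block sizes for λ = -3: [3, 1]

From the dimensions of kernels of powers, the number of Jordan blocks of size at least j is d_j − d_{j−1} where d_j = dim ker(N^j) (with d_0 = 0). Computing the differences gives [2, 1, 1].
The number of blocks of size exactly k is (#blocks of size ≥ k) − (#blocks of size ≥ k + 1), so the partition is: 1 block(s) of size 1, 1 block(s) of size 3.
In nonincreasing order the block sizes are [3, 1].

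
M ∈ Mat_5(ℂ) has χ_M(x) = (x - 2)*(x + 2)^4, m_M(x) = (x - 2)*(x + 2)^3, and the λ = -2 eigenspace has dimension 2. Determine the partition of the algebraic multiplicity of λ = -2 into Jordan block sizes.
Block sizes for λ = -2: [3, 1]

Step 1 — from the characteristic polynomial, algebraic multiplicity of λ = -2 is 4. From dim ker(M − (-2)·I) = 2, there are exactly 2 Jordan blocks for λ = -2.
Step 2 — from the minimal polynomial, the factor (x + 2)^3 tells us the largest block for λ = -2 has size 3.
Step 3 — with total size 4, 2 blocks, and largest block 3, the block sizes (in nonincreasing order) are [3, 1].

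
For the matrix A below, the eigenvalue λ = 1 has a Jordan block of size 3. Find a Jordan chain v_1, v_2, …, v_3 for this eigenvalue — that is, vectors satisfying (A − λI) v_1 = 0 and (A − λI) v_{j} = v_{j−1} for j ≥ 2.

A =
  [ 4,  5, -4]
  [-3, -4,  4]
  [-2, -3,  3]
A Jordan chain for λ = 1 of length 3:
v_1 = (2, -2, -1)ᵀ
v_2 = (3, -3, -2)ᵀ
v_3 = (1, 0, 0)ᵀ

Let N = A − (1)·I. We want v_3 with N^3 v_3 = 0 but N^2 v_3 ≠ 0; then v_{j-1} := N · v_j for j = 3, …, 2.

Pick v_3 = (1, 0, 0)ᵀ.
Then v_2 = N · v_3 = (3, -3, -2)ᵀ.
Then v_1 = N · v_2 = (2, -2, -1)ᵀ.

Sanity check: (A − (1)·I) v_1 = (0, 0, 0)ᵀ = 0. ✓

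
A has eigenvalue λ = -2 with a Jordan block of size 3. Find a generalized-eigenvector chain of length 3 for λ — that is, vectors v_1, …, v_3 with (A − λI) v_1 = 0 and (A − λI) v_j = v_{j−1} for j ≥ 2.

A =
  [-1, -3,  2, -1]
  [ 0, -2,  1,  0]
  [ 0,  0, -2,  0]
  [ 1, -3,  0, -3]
A Jordan chain for λ = -2 of length 3:
v_1 = (-1, 0, 0, -1)ᵀ
v_2 = (2, 1, 0, 0)ᵀ
v_3 = (0, 0, 1, 0)ᵀ

Let N = A − (-2)·I. We want v_3 with N^3 v_3 = 0 but N^2 v_3 ≠ 0; then v_{j-1} := N · v_j for j = 3, …, 2.

Pick v_3 = (0, 0, 1, 0)ᵀ.
Then v_2 = N · v_3 = (2, 1, 0, 0)ᵀ.
Then v_1 = N · v_2 = (-1, 0, 0, -1)ᵀ.

Sanity check: (A − (-2)·I) v_1 = (0, 0, 0, 0)ᵀ = 0. ✓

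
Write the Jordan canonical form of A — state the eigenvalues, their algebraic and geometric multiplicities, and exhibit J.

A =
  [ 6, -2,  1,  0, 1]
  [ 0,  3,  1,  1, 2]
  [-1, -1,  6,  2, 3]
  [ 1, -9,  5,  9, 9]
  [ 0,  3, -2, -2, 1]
J_3(5) ⊕ J_2(5)

The characteristic polynomial is
  det(x·I − A) = x^5 - 25*x^4 + 250*x^3 - 1250*x^2 + 3125*x - 3125 = (x - 5)^5

Eigenvalues and multiplicities (the geometric multiplicity of λ is n − rank(A − λI), which equals the number of Jordan blocks for λ):
  λ = 5: algebraic multiplicity = 5, geometric multiplicity = 2

Determining the block sizes for each eigenvalue:
  λ = 5: with am = 5 and gm = 2, the partition is not yet determined (e.g. several partitions of 5 into 2 parts exist). Let N = A − (5)·I. Computing rank(N^1) = 3, rank(N^2) = 1, rank(N^3) = 0; the number of blocks of size ≥ j is rank(N^{j−1}) − rank(N^j), giving [2, 2, 1]. So we have 1 block(s) of size 3, 1 block(s) of size 2 → block sizes [3, 2]

Assembling the blocks gives a Jordan form
J =
  [5, 1, 0, 0, 0]
  [0, 5, 1, 0, 0]
  [0, 0, 5, 0, 0]
  [0, 0, 0, 5, 1]
  [0, 0, 0, 0, 5]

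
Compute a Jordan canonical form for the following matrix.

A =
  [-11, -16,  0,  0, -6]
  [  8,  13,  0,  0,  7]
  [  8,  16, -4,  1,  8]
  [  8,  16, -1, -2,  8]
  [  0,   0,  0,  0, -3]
J_2(-3) ⊕ J_2(-3) ⊕ J_1(5)

The characteristic polynomial is
  det(x·I − A) = x^5 + 7*x^4 - 6*x^3 - 162*x^2 - 459*x - 405 = (x - 5)*(x + 3)^4

Eigenvalues and multiplicities (the geometric multiplicity of λ is n − rank(A − λI), which equals the number of Jordan blocks for λ):
  λ = -3: algebraic multiplicity = 4, geometric multiplicity = 2
  λ = 5: algebraic multiplicity = 1, geometric multiplicity = 1

Determining the block sizes for each eigenvalue:
  λ = -3: with am = 4 and gm = 2, the partition is not yet determined (e.g. several partitions of 4 into 2 parts exist). Let N = A − (-3)·I. Computing rank(N^1) = 3, rank(N^2) = 1; the number of blocks of size ≥ j is rank(N^{j−1}) − rank(N^j), giving [2, 2]. So we have 2 block(s) of size 2 → block sizes [2, 2]
  λ = 5: one block (gm = 1), so the single block has size am = 1 → block sizes [1]

Assembling the blocks gives a Jordan form
J =
  [-3,  1,  0,  0, 0]
  [ 0, -3,  0,  0, 0]
  [ 0,  0, -3,  1, 0]
  [ 0,  0,  0, -3, 0]
  [ 0,  0,  0,  0, 5]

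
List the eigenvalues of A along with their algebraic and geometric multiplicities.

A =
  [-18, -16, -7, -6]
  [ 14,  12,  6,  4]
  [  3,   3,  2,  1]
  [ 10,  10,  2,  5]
λ = -2: alg = 1, geom = 1; λ = 1: alg = 3, geom = 1

Step 1 — factor the characteristic polynomial to read off the algebraic multiplicities:
  χ_A(x) = (x - 1)^3*(x + 2)

Step 2 — compute geometric multiplicities via the rank-nullity identity g(λ) = n − rank(A − λI):
  rank(A − (-2)·I) = 3, so dim ker(A − (-2)·I) = n − 3 = 1
  rank(A − (1)·I) = 3, so dim ker(A − (1)·I) = n − 3 = 1

Summary:
  λ = -2: algebraic multiplicity = 1, geometric multiplicity = 1
  λ = 1: algebraic multiplicity = 3, geometric multiplicity = 1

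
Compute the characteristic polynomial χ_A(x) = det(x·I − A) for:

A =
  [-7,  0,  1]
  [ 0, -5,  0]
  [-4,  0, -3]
x^3 + 15*x^2 + 75*x + 125

Expanding det(x·I − A) (e.g. by cofactor expansion or by noting that A is similar to its Jordan form J, which has the same characteristic polynomial as A) gives
  χ_A(x) = x^3 + 15*x^2 + 75*x + 125
which factors as (x + 5)^3. The eigenvalues (with algebraic multiplicities) are λ = -5 with multiplicity 3.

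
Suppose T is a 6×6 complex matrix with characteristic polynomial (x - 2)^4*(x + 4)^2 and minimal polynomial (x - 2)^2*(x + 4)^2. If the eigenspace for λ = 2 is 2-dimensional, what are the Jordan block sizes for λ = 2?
Block sizes for λ = 2: [2, 2]

Step 1 — from the characteristic polynomial, algebraic multiplicity of λ = 2 is 4. From dim ker(T − (2)·I) = 2, there are exactly 2 Jordan blocks for λ = 2.
Step 2 — from the minimal polynomial, the factor (x − 2)^2 tells us the largest block for λ = 2 has size 2.
Step 3 — with total size 4, 2 blocks, and largest block 2, the block sizes (in nonincreasing order) are [2, 2].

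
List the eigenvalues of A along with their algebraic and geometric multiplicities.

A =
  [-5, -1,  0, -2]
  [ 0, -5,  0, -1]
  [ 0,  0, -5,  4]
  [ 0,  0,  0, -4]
λ = -5: alg = 3, geom = 2; λ = -4: alg = 1, geom = 1

Step 1 — factor the characteristic polynomial to read off the algebraic multiplicities:
  χ_A(x) = (x + 4)*(x + 5)^3

Step 2 — compute geometric multiplicities via the rank-nullity identity g(λ) = n − rank(A − λI):
  rank(A − (-5)·I) = 2, so dim ker(A − (-5)·I) = n − 2 = 2
  rank(A − (-4)·I) = 3, so dim ker(A − (-4)·I) = n − 3 = 1

Summary:
  λ = -5: algebraic multiplicity = 3, geometric multiplicity = 2
  λ = -4: algebraic multiplicity = 1, geometric multiplicity = 1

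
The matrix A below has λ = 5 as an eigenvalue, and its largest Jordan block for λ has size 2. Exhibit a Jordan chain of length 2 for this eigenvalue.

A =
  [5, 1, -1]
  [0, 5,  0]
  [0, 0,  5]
A Jordan chain for λ = 5 of length 2:
v_1 = (1, 0, 0)ᵀ
v_2 = (0, 1, 0)ᵀ

Let N = A − (5)·I. We want v_2 with N^2 v_2 = 0 but N^1 v_2 ≠ 0; then v_{j-1} := N · v_j for j = 2, …, 2.

Pick v_2 = (0, 1, 0)ᵀ.
Then v_1 = N · v_2 = (1, 0, 0)ᵀ.

Sanity check: (A − (5)·I) v_1 = (0, 0, 0)ᵀ = 0. ✓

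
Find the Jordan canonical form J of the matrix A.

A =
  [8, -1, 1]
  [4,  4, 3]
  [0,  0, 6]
J_3(6)

The characteristic polynomial is
  det(x·I − A) = x^3 - 18*x^2 + 108*x - 216 = (x - 6)^3

Eigenvalues and multiplicities (the geometric multiplicity of λ is n − rank(A − λI), which equals the number of Jordan blocks for λ):
  λ = 6: algebraic multiplicity = 3, geometric multiplicity = 1

Determining the block sizes for each eigenvalue:
  λ = 6: one block (gm = 1), so the single block has size am = 3 → block sizes [3]

Assembling the blocks gives a Jordan form
J =
  [6, 1, 0]
  [0, 6, 1]
  [0, 0, 6]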